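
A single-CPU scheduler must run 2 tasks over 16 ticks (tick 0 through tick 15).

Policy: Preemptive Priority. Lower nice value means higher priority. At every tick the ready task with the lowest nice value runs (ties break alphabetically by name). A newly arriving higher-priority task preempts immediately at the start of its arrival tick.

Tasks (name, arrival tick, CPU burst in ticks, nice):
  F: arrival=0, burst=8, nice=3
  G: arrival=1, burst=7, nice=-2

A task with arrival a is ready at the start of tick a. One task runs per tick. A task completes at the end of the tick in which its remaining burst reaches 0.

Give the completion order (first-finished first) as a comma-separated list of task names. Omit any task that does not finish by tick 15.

t=0: ready={F} → run F
t=1: ready={F,G} → run G
t=2: ready={F,G} → run G
t=3: ready={F,G} → run G
t=4: ready={F,G} → run G
t=5: ready={F,G} → run G
t=6: ready={F,G} → run G
t=7: ready={F,G} → run G
t=8: ready={F} → run F
t=9: ready={F} → run F
t=10: ready={F} → run F
t=11: ready={F} → run F
t=12: ready={F} → run F
t=13: ready={F} → run F
t=14: ready={F} → run F
t=15: (idle)

completion order = G, F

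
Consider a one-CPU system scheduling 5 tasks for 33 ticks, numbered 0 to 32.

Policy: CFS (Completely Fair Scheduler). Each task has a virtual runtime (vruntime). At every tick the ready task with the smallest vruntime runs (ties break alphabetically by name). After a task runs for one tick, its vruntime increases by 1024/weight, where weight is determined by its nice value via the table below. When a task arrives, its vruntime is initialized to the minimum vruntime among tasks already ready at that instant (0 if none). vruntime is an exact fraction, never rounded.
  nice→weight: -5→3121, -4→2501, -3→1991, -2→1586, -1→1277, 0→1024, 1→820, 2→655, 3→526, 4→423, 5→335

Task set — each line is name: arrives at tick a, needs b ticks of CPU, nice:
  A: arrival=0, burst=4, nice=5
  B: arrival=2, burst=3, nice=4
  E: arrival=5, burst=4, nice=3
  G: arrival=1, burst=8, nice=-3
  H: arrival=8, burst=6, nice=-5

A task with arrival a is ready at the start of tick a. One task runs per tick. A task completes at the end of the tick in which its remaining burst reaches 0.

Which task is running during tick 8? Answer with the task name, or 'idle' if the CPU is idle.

t=0: vr[A=0] → run A
t=1: vr[A=1024/335 G=1024/335] → run A
t=2: vr[A=2048/335 B=1024/335 G=1024/335] → run B
t=3: vr[A=2048/335 B=776192/141705 G=1024/335] → run G
t=4: vr[A=2048/335 B=776192/141705 G=2381824/666985] → run G
t=5: vr[A=2048/335 B=776192/141705 E=2724864/666985 G=2724864/666985] → run E
t=6: vr[A=2048/335 B=776192/141705 E=1058135552/175417055 G=2724864/666985] → run G
t=7: vr[A=2048/335 B=776192/141705 E=1058135552/175417055 G=3067904/666985] → run G
t=8: vr[A=2048/335 B=776192/141705 E=1058135552/175417055 G=3410944/666985 H=3410944/666985] → run G
t=9: vr[A=2048/335 B=776192/141705 E=1058135552/175417055 G=3753984/666985 H=3410944/666985] → run H
t=10: vr[A=2048/335 B=776192/141705 E=1058135552/175417055 G=3753984/666985 H=11328548864/2081660185] → run H
t=11: vr[A=2048/335 B=776192/141705 E=1058135552/175417055 G=3753984/666985 H=12011541504/2081660185] → run B
t=12: vr[A=2048/335 B=1119232/141705 E=1058135552/175417055 G=3753984/666985 H=12011541504/2081660185] → run G
t=13: vr[A=2048/335 B=1119232/141705 E=1058135552/175417055 G=4097024/666985 H=12011541504/2081660185] → run H
t=14: vr[A=2048/335 B=1119232/141705 E=1058135552/175417055 G=4097024/666985 H=12694534144/2081660185] → run E
t=15: vr[A=2048/335 B=1119232/141705 E=1399631872/175417055 G=4097024/666985 H=12694534144/2081660185] → run H
t=16: vr[A=2048/335 B=1119232/141705 E=1399631872/175417055 G=4097024/666985 H=13377526784/2081660185] → run A
t=17: vr[A=3072/335 B=1119232/141705 E=1399631872/175417055 G=4097024/666985 H=13377526784/2081660185] → run G
t=18: vr[A=3072/335 B=1119232/141705 E=1399631872/175417055 G=4440064/666985 H=13377526784/2081660185] → run H
t=19: vr[A=3072/335 B=1119232/141705 E=1399631872/175417055 G=4440064/666985 H=14060519424/2081660185] → run G
t=20: vr[A=3072/335 B=1119232/141705 E=1399631872/175417055 H=14060519424/2081660185] → run H
t=21: vr[A=3072/335 B=1119232/141705 E=1399631872/175417055] → run B
t=22: vr[A=3072/335 E=1399631872/175417055] → run E
t=23: vr[A=3072/335 E=1741128192/175417055] → run A
t=24: vr[E=1741128192/175417055] → run E
t=25: (idle)
t=26: (idle)
t=27: (idle)
t=28: (idle)
t=29: (idle)
t=30: (idle)
t=31: (idle)
t=32: (idle)

running at tick 8 = G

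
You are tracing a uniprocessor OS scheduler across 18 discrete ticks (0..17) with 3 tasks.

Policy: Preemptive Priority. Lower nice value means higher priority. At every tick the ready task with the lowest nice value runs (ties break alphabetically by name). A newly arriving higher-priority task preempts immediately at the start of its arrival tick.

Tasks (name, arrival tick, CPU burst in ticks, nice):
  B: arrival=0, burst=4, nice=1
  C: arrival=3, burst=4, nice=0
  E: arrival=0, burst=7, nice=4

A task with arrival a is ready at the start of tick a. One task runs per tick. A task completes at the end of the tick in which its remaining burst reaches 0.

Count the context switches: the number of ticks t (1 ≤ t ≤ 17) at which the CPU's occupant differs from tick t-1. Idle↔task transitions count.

context switches = 4

t=0: ready={B,E} → run B
t=1: ready={B,E} → run B
t=2: ready={B,E} → run B
t=3: ready={B,C,E} → run C
t=4: ready={B,C,E} → run C
t=5: ready={B,C,E} → run C
t=6: ready={B,C,E} → run C
t=7: ready={B,E} → run B
t=8: ready={E} → run E
t=9: ready={E} → run E
t=10: ready={E} → run E
t=11: ready={E} → run E
t=12: ready={E} → run E
t=13: ready={E} → run E
t=14: ready={E} → run E
t=15: (idle)
t=16: (idle)
t=17: (idle)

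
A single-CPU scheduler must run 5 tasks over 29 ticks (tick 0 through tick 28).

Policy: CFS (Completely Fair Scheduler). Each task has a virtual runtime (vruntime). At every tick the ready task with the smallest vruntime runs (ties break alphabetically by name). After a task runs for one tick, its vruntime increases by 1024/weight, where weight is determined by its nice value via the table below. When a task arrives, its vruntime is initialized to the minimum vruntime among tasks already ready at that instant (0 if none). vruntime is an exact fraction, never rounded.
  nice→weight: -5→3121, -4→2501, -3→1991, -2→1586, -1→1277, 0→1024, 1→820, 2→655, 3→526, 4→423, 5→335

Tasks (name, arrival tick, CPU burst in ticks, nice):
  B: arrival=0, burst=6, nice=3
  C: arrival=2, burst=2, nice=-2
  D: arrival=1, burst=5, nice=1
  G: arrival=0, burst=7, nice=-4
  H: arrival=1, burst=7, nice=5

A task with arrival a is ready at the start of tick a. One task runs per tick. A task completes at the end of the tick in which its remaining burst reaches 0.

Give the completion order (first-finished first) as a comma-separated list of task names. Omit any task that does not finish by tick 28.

t=0: vr[B=0 G=0] → run B
t=1: vr[B=512/263 D=0 G=0 H=0] → run D
t=2: vr[B=512/263 C=0 D=256/205 G=0 H=0] → run C
t=3: vr[B=512/263 C=512/793 D=256/205 G=0 H=0] → run G
t=4: vr[B=512/263 C=512/793 D=256/205 G=1024/2501 H=0] → run H
t=5: vr[B=512/263 C=512/793 D=256/205 G=1024/2501 H=1024/335] → run G
t=6: vr[B=512/263 C=512/793 D=256/205 G=2048/2501 H=1024/335] → run C
t=7: vr[B=512/263 D=256/205 G=2048/2501 H=1024/335] → run G
t=8: vr[B=512/263 D=256/205 G=3072/2501 H=1024/335] → run G
t=9: vr[B=512/263 D=256/205 G=4096/2501 H=1024/335] → run D
t=10: vr[B=512/263 D=512/205 G=4096/2501 H=1024/335] → run G
t=11: vr[B=512/263 D=512/205 G=5120/2501 H=1024/335] → run B
t=12: vr[B=1024/263 D=512/205 G=5120/2501 H=1024/335] → run G
t=13: vr[B=1024/263 D=512/205 G=6144/2501 H=1024/335] → run G
t=14: vr[B=1024/263 D=512/205 H=1024/335] → run D
t=15: vr[B=1024/263 D=768/205 H=1024/335] → run H
t=16: vr[B=1024/263 D=768/205 H=2048/335] → run D
t=17: vr[B=1024/263 D=1024/205 H=2048/335] → run B
t=18: vr[B=1536/263 D=1024/205 H=2048/335] → run D
t=19: vr[B=1536/263 H=2048/335] → run B
t=20: vr[B=2048/263 H=2048/335] → run H
t=21: vr[B=2048/263 H=3072/335] → run B
t=22: vr[B=2560/263 H=3072/335] → run H
t=23: vr[B=2560/263 H=4096/335] → run B
t=24: vr[H=4096/335] → run H
t=25: vr[H=1024/67] → run H
t=26: vr[H=6144/335] → run H
t=27: (idle)
t=28: (idle)

completion order = C, G, D, B, H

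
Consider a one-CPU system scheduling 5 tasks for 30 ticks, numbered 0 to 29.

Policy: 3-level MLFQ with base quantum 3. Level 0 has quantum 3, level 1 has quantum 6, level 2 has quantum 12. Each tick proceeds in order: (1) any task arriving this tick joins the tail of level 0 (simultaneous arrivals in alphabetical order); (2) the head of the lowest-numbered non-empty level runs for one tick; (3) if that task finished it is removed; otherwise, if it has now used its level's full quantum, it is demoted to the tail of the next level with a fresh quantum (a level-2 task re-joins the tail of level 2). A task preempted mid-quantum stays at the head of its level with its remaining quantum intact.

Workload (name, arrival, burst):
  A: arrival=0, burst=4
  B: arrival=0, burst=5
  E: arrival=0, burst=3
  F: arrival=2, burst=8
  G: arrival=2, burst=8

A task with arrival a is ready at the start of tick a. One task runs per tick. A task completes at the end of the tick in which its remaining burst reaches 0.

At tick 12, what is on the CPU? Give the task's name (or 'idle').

t=0: L0/L1/L2 = ABE/-/- → run A
t=1: L0/L1/L2 = ABE/-/- → run A
t=2: L0/L1/L2 = ABEFG/-/- → run A
t=3: L0/L1/L2 = BEFG/A/- → run B
t=4: L0/L1/L2 = BEFG/A/- → run B
t=5: L0/L1/L2 = BEFG/A/- → run B
t=6: L0/L1/L2 = EFG/AB/- → run E
t=7: L0/L1/L2 = EFG/AB/- → run E
t=8: L0/L1/L2 = EFG/AB/- → run E
t=9: L0/L1/L2 = FG/AB/- → run F
t=10: L0/L1/L2 = FG/AB/- → run F
t=11: L0/L1/L2 = FG/AB/- → run F
t=12: L0/L1/L2 = G/ABF/- → run G
t=13: L0/L1/L2 = G/ABF/- → run G
t=14: L0/L1/L2 = G/ABF/- → run G
t=15: L0/L1/L2 = -/ABFG/- → run A
t=16: L0/L1/L2 = -/BFG/- → run B
t=17: L0/L1/L2 = -/BFG/- → run B
t=18: L0/L1/L2 = -/FG/- → run F
t=19: L0/L1/L2 = -/FG/- → run F
t=20: L0/L1/L2 = -/FG/- → run F
t=21: L0/L1/L2 = -/FG/- → run F
t=22: L0/L1/L2 = -/FG/- → run F
t=23: L0/L1/L2 = -/G/- → run G
t=24: L0/L1/L2 = -/G/- → run G
t=25: L0/L1/L2 = -/G/- → run G
t=26: L0/L1/L2 = -/G/- → run G
t=27: L0/L1/L2 = -/G/- → run G
t=28: (idle)
t=29: (idle)

running at tick 12 = G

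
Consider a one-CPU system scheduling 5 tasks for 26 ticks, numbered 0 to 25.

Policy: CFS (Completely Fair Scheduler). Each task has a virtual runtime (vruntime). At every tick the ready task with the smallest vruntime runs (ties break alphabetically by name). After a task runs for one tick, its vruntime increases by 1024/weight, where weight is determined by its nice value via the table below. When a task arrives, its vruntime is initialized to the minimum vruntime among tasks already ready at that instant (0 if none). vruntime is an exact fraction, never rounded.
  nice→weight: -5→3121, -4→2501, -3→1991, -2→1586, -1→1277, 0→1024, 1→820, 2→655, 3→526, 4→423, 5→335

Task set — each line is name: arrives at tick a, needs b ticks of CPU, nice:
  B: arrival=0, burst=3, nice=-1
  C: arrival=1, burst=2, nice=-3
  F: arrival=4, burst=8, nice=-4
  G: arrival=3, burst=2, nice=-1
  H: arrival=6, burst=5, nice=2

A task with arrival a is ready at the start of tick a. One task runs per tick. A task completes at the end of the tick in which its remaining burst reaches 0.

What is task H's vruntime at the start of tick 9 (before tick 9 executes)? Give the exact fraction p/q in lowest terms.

vruntime(H, start of tick 9) = 2649088/836435

t=0: vr[B=0] → run B
t=1: vr[B=1024/1277 C=1024/1277] → run B
t=2: vr[B=2048/1277 C=1024/1277] → run C
t=3: vr[B=2048/1277 C=3346432/2542507 G=3346432/2542507] → run C
t=4: vr[B=2048/1277 F=3346432/2542507 G=3346432/2542507] → run F
t=5: vr[B=2048/1277 F=10972953600/6358810007 G=3346432/2542507] → run G
t=6: vr[B=2048/1277 F=10972953600/6358810007 G=5385216/2542507 H=2048/1277] → run B
t=7: vr[F=10972953600/6358810007 G=5385216/2542507 H=2048/1277] → run H
t=8: vr[F=10972953600/6358810007 G=5385216/2542507 H=2649088/836435] → run F
t=9: vr[F=13576480768/6358810007 G=5385216/2542507 H=2649088/836435] → run G
t=10: vr[F=13576480768/6358810007 H=2649088/836435] → run F
t=11: vr[F=16180007936/6358810007 H=2649088/836435] → run F
t=12: vr[F=18783535104/6358810007 H=2649088/836435] → run F
t=13: vr[F=21387062272/6358810007 H=2649088/836435] → run H
t=14: vr[F=21387062272/6358810007 H=3956736/836435] → run F
t=15: vr[F=23990589440/6358810007 H=3956736/836435] → run F
t=16: vr[F=26594116608/6358810007 H=3956736/836435] → run F
t=17: vr[H=3956736/836435] → run H
t=18: vr[H=5264384/836435] → run H
t=19: vr[H=6572032/836435] → run H
t=20: (idle)
t=21: (idle)
t=22: (idle)
t=23: (idle)
t=24: (idle)
t=25: (idle)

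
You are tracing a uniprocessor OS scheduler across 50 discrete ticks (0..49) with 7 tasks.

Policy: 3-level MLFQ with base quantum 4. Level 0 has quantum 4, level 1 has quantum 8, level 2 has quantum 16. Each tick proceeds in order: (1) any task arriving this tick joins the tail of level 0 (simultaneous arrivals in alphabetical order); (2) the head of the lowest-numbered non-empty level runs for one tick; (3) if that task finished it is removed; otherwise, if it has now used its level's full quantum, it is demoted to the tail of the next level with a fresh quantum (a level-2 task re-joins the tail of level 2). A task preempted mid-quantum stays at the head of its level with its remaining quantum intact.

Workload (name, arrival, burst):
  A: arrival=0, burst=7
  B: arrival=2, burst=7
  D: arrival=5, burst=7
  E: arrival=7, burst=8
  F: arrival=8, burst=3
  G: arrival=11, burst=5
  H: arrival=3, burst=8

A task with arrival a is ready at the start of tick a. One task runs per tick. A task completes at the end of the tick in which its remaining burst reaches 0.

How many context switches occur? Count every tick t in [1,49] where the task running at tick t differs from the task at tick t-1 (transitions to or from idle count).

context switches = 13

t=0: L0/L1/L2 = A/-/- → run A
t=1: L0/L1/L2 = A/-/- → run A
t=2: L0/L1/L2 = AB/-/- → run A
t=3: L0/L1/L2 = ABH/-/- → run A
t=4: L0/L1/L2 = BH/A/- → run B
t=5: L0/L1/L2 = BHD/A/- → run B
t=6: L0/L1/L2 = BHD/A/- → run B
t=7: L0/L1/L2 = BHDE/A/- → run B
t=8: L0/L1/L2 = HDEF/AB/- → run H
t=9: L0/L1/L2 = HDEF/AB/- → run H
t=10: L0/L1/L2 = HDEF/AB/- → run H
t=11: L0/L1/L2 = HDEFG/AB/- → run H
t=12: L0/L1/L2 = DEFG/ABH/- → run D
t=13: L0/L1/L2 = DEFG/ABH/- → run D
t=14: L0/L1/L2 = DEFG/ABH/- → run D
t=15: L0/L1/L2 = DEFG/ABH/- → run D
t=16: L0/L1/L2 = EFG/ABHD/- → run E
t=17: L0/L1/L2 = EFG/ABHD/- → run E
t=18: L0/L1/L2 = EFG/ABHD/- → run E
t=19: L0/L1/L2 = EFG/ABHD/- → run E
t=20: L0/L1/L2 = FG/ABHDE/- → run F
t=21: L0/L1/L2 = FG/ABHDE/- → run F
t=22: L0/L1/L2 = FG/ABHDE/- → run F
t=23: L0/L1/L2 = G/ABHDE/- → run G
t=24: L0/L1/L2 = G/ABHDE/- → run G
t=25: L0/L1/L2 = G/ABHDE/- → run G
t=26: L0/L1/L2 = G/ABHDE/- → run G
t=27: L0/L1/L2 = -/ABHDEG/- → run A
t=28: L0/L1/L2 = -/ABHDEG/- → run A
t=29: L0/L1/L2 = -/ABHDEG/- → run A
t=30: L0/L1/L2 = -/BHDEG/- → run B
t=31: L0/L1/L2 = -/BHDEG/- → run B
t=32: L0/L1/L2 = -/BHDEG/- → run B
t=33: L0/L1/L2 = -/HDEG/- → run H
t=34: L0/L1/L2 = -/HDEG/- → run H
t=35: L0/L1/L2 = -/HDEG/- → run H
t=36: L0/L1/L2 = -/HDEG/- → run H
t=37: L0/L1/L2 = -/DEG/- → run D
t=38: L0/L1/L2 = -/DEG/- → run D
t=39: L0/L1/L2 = -/DEG/- → run D
t=40: L0/L1/L2 = -/EG/- → run E
t=41: L0/L1/L2 = -/EG/- → run E
t=42: L0/L1/L2 = -/EG/- → run E
t=43: L0/L1/L2 = -/EG/- → run E
t=44: L0/L1/L2 = -/G/- → run G
t=45: (idle)
t=46: (idle)
t=47: (idle)
t=48: (idle)
t=49: (idle)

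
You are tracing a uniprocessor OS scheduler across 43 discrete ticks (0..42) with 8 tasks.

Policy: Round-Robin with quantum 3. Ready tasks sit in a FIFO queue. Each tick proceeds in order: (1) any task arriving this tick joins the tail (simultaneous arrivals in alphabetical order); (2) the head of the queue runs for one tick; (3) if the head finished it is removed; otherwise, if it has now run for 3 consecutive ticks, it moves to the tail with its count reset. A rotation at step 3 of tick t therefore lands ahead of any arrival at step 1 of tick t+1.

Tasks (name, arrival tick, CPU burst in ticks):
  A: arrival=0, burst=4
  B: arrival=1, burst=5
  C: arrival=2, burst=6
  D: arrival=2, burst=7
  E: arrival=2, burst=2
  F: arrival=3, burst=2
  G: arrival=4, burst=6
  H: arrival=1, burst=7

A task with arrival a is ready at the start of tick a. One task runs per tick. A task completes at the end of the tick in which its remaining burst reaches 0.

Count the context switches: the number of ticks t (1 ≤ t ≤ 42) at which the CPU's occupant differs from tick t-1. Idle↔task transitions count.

t=0: queue=[A] q_used=0 → run A
t=1: queue=[A,B,H] q_used=1 → run A
t=2: queue=[A,B,H,C,D,E] q_used=2 → run A
t=3: queue=[B,H,C,D,E,A,F] q_used=0 → run B
t=4: queue=[B,H,C,D,E,A,F,G] q_used=1 → run B
t=5: queue=[B,H,C,D,E,A,F,G] q_used=2 → run B
t=6: queue=[H,C,D,E,A,F,G,B] q_used=0 → run H
t=7: queue=[H,C,D,E,A,F,G,B] q_used=1 → run H
t=8: queue=[H,C,D,E,A,F,G,B] q_used=2 → run H
t=9: queue=[C,D,E,A,F,G,B,H] q_used=0 → run C
t=10: queue=[C,D,E,A,F,G,B,H] q_used=1 → run C
t=11: queue=[C,D,E,A,F,G,B,H] q_used=2 → run C
t=12: queue=[D,E,A,F,G,B,H,C] q_used=0 → run D
t=13: queue=[D,E,A,F,G,B,H,C] q_used=1 → run D
t=14: queue=[D,E,A,F,G,B,H,C] q_used=2 → run D
t=15: queue=[E,A,F,G,B,H,C,D] q_used=0 → run E
t=16: queue=[E,A,F,G,B,H,C,D] q_used=1 → run E
t=17: queue=[A,F,G,B,H,C,D] q_used=0 → run A
t=18: queue=[F,G,B,H,C,D] q_used=0 → run F
t=19: queue=[F,G,B,H,C,D] q_used=1 → run F
t=20: queue=[G,B,H,C,D] q_used=0 → run G
t=21: queue=[G,B,H,C,D] q_used=1 → run G
t=22: queue=[G,B,H,C,D] q_used=2 → run G
t=23: queue=[B,H,C,D,G] q_used=0 → run B
t=24: queue=[B,H,C,D,G] q_used=1 → run B
t=25: queue=[H,C,D,G] q_used=0 → run H
t=26: queue=[H,C,D,G] q_used=1 → run H
t=27: queue=[H,C,D,G] q_used=2 → run H
t=28: queue=[C,D,G,H] q_used=0 → run C
t=29: queue=[C,D,G,H] q_used=1 → run C
t=30: queue=[C,D,G,H] q_used=2 → run C
t=31: queue=[D,G,H] q_used=0 → run D
t=32: queue=[D,G,H] q_used=1 → run D
t=33: queue=[D,G,H] q_used=2 → run D
t=34: queue=[G,H,D] q_used=0 → run G
t=35: queue=[G,H,D] q_used=1 → run G
t=36: queue=[G,H,D] q_used=2 → run G
t=37: queue=[H,D] q_used=0 → run H
t=38: queue=[D] q_used=0 → run D
t=39: (idle)
t=40: (idle)
t=41: (idle)
t=42: (idle)

context switches = 16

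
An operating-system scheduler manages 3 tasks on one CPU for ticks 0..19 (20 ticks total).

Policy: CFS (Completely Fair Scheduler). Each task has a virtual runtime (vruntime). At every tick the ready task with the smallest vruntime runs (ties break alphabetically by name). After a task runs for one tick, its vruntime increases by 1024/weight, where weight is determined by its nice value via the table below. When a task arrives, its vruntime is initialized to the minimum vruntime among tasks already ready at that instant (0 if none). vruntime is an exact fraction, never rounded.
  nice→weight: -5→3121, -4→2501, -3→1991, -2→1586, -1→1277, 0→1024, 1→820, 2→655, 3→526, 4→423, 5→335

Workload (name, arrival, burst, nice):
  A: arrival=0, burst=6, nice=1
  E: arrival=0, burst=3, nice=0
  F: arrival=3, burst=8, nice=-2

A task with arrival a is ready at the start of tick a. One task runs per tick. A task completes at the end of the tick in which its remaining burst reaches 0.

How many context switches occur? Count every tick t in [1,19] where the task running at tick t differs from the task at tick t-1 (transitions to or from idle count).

context switches = 12

t=0: vr[A=0 E=0] → run A
t=1: vr[A=256/205 E=0] → run E
t=2: vr[A=256/205 E=1] → run E
t=3: vr[A=256/205 E=2 F=256/205] → run A
t=4: vr[A=512/205 E=2 F=256/205] → run F
t=5: vr[A=512/205 E=2 F=307968/162565] → run F
t=6: vr[A=512/205 E=2 F=412928/162565] → run E
t=7: vr[A=512/205 F=412928/162565] → run A
t=8: vr[A=768/205 F=412928/162565] → run F
t=9: vr[A=768/205 F=517888/162565] → run F
t=10: vr[A=768/205 F=622848/162565] → run A
t=11: vr[A=1024/205 F=622848/162565] → run F
t=12: vr[A=1024/205 F=727808/162565] → run F
t=13: vr[A=1024/205 F=832768/162565] → run A
t=14: vr[A=256/41 F=832768/162565] → run F
t=15: vr[A=256/41 F=937728/162565] → run F
t=16: vr[A=256/41] → run A
t=17: (idle)
t=18: (idle)
t=19: (idle)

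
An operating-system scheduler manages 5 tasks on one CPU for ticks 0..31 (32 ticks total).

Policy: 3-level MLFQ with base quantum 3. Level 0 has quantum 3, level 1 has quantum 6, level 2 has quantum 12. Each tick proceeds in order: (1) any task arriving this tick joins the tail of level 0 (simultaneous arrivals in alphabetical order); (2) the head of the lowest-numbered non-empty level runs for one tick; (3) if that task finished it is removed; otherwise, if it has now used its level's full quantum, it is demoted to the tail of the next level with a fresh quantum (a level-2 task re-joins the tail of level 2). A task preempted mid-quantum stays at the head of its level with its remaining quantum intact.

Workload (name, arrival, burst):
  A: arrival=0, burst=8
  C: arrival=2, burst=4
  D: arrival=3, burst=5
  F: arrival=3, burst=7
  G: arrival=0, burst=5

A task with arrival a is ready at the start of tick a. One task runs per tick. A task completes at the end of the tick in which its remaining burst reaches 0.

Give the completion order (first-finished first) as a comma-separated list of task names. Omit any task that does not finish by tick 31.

completion order = A, G, C, D, F

t=0: L0/L1/L2 = AG/-/- → run A
t=1: L0/L1/L2 = AG/-/- → run A
t=2: L0/L1/L2 = AGC/-/- → run A
t=3: L0/L1/L2 = GCDF/A/- → run G
t=4: L0/L1/L2 = GCDF/A/- → run G
t=5: L0/L1/L2 = GCDF/A/- → run G
t=6: L0/L1/L2 = CDF/AG/- → run C
t=7: L0/L1/L2 = CDF/AG/- → run C
t=8: L0/L1/L2 = CDF/AG/- → run C
t=9: L0/L1/L2 = DF/AGC/- → run D
t=10: L0/L1/L2 = DF/AGC/- → run D
t=11: L0/L1/L2 = DF/AGC/- → run D
t=12: L0/L1/L2 = F/AGCD/- → run F
t=13: L0/L1/L2 = F/AGCD/- → run F
t=14: L0/L1/L2 = F/AGCD/- → run F
t=15: L0/L1/L2 = -/AGCDF/- → run A
t=16: L0/L1/L2 = -/AGCDF/- → run A
t=17: L0/L1/L2 = -/AGCDF/- → run A
t=18: L0/L1/L2 = -/AGCDF/- → run A
t=19: L0/L1/L2 = -/AGCDF/- → run A
t=20: L0/L1/L2 = -/GCDF/- → run G
t=21: L0/L1/L2 = -/GCDF/- → run G
t=22: L0/L1/L2 = -/CDF/- → run C
t=23: L0/L1/L2 = -/DF/- → run D
t=24: L0/L1/L2 = -/DF/- → run D
t=25: L0/L1/L2 = -/F/- → run F
t=26: L0/L1/L2 = -/F/- → run F
t=27: L0/L1/L2 = -/F/- → run F
t=28: L0/L1/L2 = -/F/- → run F
t=29: (idle)
t=30: (idle)
t=31: (idle)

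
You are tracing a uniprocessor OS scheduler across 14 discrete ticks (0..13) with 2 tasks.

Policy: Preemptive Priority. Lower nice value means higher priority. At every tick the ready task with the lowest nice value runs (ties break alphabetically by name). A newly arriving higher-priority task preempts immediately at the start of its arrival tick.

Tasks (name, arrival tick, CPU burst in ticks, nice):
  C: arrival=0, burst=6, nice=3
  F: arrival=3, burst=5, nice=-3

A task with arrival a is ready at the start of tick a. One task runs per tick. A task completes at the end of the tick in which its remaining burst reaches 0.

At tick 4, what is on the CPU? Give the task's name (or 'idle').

running at tick 4 = F

t=0: ready={C} → run C
t=1: ready={C} → run C
t=2: ready={C} → run C
t=3: ready={C,F} → run F
t=4: ready={C,F} → run F
t=5: ready={C,F} → run F
t=6: ready={C,F} → run F
t=7: ready={C,F} → run F
t=8: ready={C} → run C
t=9: ready={C} → run C
t=10: ready={C} → run C
t=11: (idle)
t=12: (idle)
t=13: (idle)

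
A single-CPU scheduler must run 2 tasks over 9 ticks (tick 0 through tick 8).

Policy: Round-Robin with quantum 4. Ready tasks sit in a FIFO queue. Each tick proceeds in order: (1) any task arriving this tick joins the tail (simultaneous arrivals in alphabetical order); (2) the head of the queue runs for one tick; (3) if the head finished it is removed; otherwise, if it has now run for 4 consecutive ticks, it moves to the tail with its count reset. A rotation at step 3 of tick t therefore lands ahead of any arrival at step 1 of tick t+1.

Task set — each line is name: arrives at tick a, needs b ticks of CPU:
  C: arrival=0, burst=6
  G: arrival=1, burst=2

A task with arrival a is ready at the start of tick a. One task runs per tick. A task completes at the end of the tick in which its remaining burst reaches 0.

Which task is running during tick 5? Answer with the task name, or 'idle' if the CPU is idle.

running at tick 5 = G

t=0: queue=[C] q_used=0 → run C
t=1: queue=[C,G] q_used=1 → run C
t=2: queue=[C,G] q_used=2 → run C
t=3: queue=[C,G] q_used=3 → run C
t=4: queue=[G,C] q_used=0 → run G
t=5: queue=[G,C] q_used=1 → run G
t=6: queue=[C] q_used=0 → run C
t=7: queue=[C] q_used=1 → run C
t=8: (idle)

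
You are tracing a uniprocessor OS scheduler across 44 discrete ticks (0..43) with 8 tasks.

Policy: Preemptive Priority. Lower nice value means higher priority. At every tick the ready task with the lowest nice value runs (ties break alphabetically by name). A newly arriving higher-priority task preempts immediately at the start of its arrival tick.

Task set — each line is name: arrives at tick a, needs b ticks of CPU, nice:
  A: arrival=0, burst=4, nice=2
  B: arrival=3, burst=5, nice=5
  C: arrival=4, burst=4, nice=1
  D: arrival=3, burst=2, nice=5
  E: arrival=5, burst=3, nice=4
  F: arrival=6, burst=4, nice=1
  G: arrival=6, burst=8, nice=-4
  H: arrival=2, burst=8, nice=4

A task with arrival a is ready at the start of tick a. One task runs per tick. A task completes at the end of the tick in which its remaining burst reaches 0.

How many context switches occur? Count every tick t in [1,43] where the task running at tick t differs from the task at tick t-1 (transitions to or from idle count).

context switches = 9

t=0: ready={A} → run A
t=1: ready={A} → run A
t=2: ready={A,H} → run A
t=3: ready={A,B,D,H} → run A
t=4: ready={B,C,D,H} → run C
t=5: ready={B,C,D,E,H} → run C
t=6: ready={B,C,D,E,F,G,H} → run G
t=7: ready={B,C,D,E,F,G,H} → run G
t=8: ready={B,C,D,E,F,G,H} → run G
t=9: ready={B,C,D,E,F,G,H} → run G
t=10: ready={B,C,D,E,F,G,H} → run G
t=11: ready={B,C,D,E,F,G,H} → run G
t=12: ready={B,C,D,E,F,G,H} → run G
t=13: ready={B,C,D,E,F,G,H} → run G
t=14: ready={B,C,D,E,F,H} → run C
t=15: ready={B,C,D,E,F,H} → run C
t=16: ready={B,D,E,F,H} → run F
t=17: ready={B,D,E,F,H} → run F
t=18: ready={B,D,E,F,H} → run F
t=19: ready={B,D,E,F,H} → run F
t=20: ready={B,D,E,H} → run E
t=21: ready={B,D,E,H} → run E
t=22: ready={B,D,E,H} → run E
t=23: ready={B,D,H} → run H
t=24: ready={B,D,H} → run H
t=25: ready={B,D,H} → run H
t=26: ready={B,D,H} → run H
t=27: ready={B,D,H} → run H
t=28: ready={B,D,H} → run H
t=29: ready={B,D,H} → run H
t=30: ready={B,D,H} → run H
t=31: ready={B,D} → run B
t=32: ready={B,D} → run B
t=33: ready={B,D} → run B
t=34: ready={B,D} → run B
t=35: ready={B,D} → run B
t=36: ready={D} → run D
t=37: ready={D} → run D
t=38: (idle)
t=39: (idle)
t=40: (idle)
t=41: (idle)
t=42: (idle)
t=43: (idle)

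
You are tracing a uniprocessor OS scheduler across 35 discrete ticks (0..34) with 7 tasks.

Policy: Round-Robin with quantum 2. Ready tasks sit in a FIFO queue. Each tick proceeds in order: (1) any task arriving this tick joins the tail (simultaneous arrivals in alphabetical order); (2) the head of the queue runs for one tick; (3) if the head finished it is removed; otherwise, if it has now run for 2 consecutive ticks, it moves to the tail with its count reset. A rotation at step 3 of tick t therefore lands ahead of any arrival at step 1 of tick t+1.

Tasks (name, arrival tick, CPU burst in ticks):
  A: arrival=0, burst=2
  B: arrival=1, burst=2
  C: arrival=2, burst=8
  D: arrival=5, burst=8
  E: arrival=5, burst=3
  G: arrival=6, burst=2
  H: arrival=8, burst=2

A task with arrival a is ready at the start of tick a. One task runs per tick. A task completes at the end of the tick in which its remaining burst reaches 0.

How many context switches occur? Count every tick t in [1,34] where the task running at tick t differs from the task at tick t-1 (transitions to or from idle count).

context switches = 14

t=0: queue=[A] q_used=0 → run A
t=1: queue=[A,B] q_used=1 → run A
t=2: queue=[B,C] q_used=0 → run B
t=3: queue=[B,C] q_used=1 → run B
t=4: queue=[C] q_used=0 → run C
t=5: queue=[C,D,E] q_used=1 → run C
t=6: queue=[D,E,C,G] q_used=0 → run D
t=7: queue=[D,E,C,G] q_used=1 → run D
t=8: queue=[E,C,G,D,H] q_used=0 → run E
t=9: queue=[E,C,G,D,H] q_used=1 → run E
t=10: queue=[C,G,D,H,E] q_used=0 → run C
t=11: queue=[C,G,D,H,E] q_used=1 → run C
t=12: queue=[G,D,H,E,C] q_used=0 → run G
t=13: queue=[G,D,H,E,C] q_used=1 → run G
t=14: queue=[D,H,E,C] q_used=0 → run D
t=15: queue=[D,H,E,C] q_used=1 → run D
t=16: queue=[H,E,C,D] q_used=0 → run H
t=17: queue=[H,E,C,D] q_used=1 → run H
t=18: queue=[E,C,D] q_used=0 → run E
t=19: queue=[C,D] q_used=0 → run C
t=20: queue=[C,D] q_used=1 → run C
t=21: queue=[D,C] q_used=0 → run D
t=22: queue=[D,C] q_used=1 → run D
t=23: queue=[C,D] q_used=0 → run C
t=24: queue=[C,D] q_used=1 → run C
t=25: queue=[D] q_used=0 → run D
t=26: queue=[D] q_used=1 → run D
t=27: (idle)
t=28: (idle)
t=29: (idle)
t=30: (idle)
t=31: (idle)
t=32: (idle)
t=33: (idle)
t=34: (idle)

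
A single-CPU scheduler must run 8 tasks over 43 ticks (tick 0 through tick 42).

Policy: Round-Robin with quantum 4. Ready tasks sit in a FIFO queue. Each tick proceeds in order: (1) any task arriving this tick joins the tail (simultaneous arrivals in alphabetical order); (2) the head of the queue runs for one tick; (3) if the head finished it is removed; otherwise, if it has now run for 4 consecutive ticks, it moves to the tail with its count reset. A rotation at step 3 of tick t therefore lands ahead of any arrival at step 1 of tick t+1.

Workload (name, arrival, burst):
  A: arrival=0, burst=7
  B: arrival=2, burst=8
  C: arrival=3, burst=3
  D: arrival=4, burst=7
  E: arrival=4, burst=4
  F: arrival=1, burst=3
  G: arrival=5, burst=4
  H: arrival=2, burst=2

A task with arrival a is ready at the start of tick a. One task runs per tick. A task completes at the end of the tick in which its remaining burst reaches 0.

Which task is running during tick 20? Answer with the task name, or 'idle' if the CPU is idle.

t=0: queue=[A] q_used=0 → run A
t=1: queue=[A,F] q_used=1 → run A
t=2: queue=[A,F,B,H] q_used=2 → run A
t=3: queue=[A,F,B,H,C] q_used=3 → run A
t=4: queue=[F,B,H,C,A,D,E] q_used=0 → run F
t=5: queue=[F,B,H,C,A,D,E,G] q_used=1 → run F
t=6: queue=[F,B,H,C,A,D,E,G] q_used=2 → run F
t=7: queue=[B,H,C,A,D,E,G] q_used=0 → run B
t=8: queue=[B,H,C,A,D,E,G] q_used=1 → run B
t=9: queue=[B,H,C,A,D,E,G] q_used=2 → run B
t=10: queue=[B,H,C,A,D,E,G] q_used=3 → run B
t=11: queue=[H,C,A,D,E,G,B] q_used=0 → run H
t=12: queue=[H,C,A,D,E,G,B] q_used=1 → run H
t=13: queue=[C,A,D,E,G,B] q_used=0 → run C
t=14: queue=[C,A,D,E,G,B] q_used=1 → run C
t=15: queue=[C,A,D,E,G,B] q_used=2 → run C
t=16: queue=[A,D,E,G,B] q_used=0 → run A
t=17: queue=[A,D,E,G,B] q_used=1 → run A
t=18: queue=[A,D,E,G,B] q_used=2 → run A
t=19: queue=[D,E,G,B] q_used=0 → run D
t=20: queue=[D,E,G,B] q_used=1 → run D
t=21: queue=[D,E,G,B] q_used=2 → run D
t=22: queue=[D,E,G,B] q_used=3 → run D
t=23: queue=[E,G,B,D] q_used=0 → run E
t=24: queue=[E,G,B,D] q_used=1 → run E
t=25: queue=[E,G,B,D] q_used=2 → run E
t=26: queue=[E,G,B,D] q_used=3 → run E
t=27: queue=[G,B,D] q_used=0 → run G
t=28: queue=[G,B,D] q_used=1 → run G
t=29: queue=[G,B,D] q_used=2 → run G
t=30: queue=[G,B,D] q_used=3 → run G
t=31: queue=[B,D] q_used=0 → run B
t=32: queue=[B,D] q_used=1 → run B
t=33: queue=[B,D] q_used=2 → run B
t=34: queue=[B,D] q_used=3 → run B
t=35: queue=[D] q_used=0 → run D
t=36: queue=[D] q_used=1 → run D
t=37: queue=[D] q_used=2 → run D
t=38: (idle)
t=39: (idle)
t=40: (idle)
t=41: (idle)
t=42: (idle)

running at tick 20 = D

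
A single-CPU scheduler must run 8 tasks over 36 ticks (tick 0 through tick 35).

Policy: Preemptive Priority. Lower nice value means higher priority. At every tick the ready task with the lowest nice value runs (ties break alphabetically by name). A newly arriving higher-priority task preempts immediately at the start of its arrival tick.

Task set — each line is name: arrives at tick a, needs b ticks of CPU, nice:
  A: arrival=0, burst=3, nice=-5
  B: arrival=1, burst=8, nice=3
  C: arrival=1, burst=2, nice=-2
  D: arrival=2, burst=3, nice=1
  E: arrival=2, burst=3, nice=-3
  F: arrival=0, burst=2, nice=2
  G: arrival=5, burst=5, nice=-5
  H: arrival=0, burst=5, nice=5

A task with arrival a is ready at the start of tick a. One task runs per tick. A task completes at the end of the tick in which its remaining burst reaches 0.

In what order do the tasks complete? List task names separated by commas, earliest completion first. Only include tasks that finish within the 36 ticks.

completion order = A, G, E, C, D, F, B, H

t=0: ready={A,F,H} → run A
t=1: ready={A,B,C,F,H} → run A
t=2: ready={A,B,C,D,E,F,H} → run A
t=3: ready={B,C,D,E,F,H} → run E
t=4: ready={B,C,D,E,F,H} → run E
t=5: ready={B,C,D,E,F,G,H} → run G
t=6: ready={B,C,D,E,F,G,H} → run G
t=7: ready={B,C,D,E,F,G,H} → run G
t=8: ready={B,C,D,E,F,G,H} → run G
t=9: ready={B,C,D,E,F,G,H} → run G
t=10: ready={B,C,D,E,F,H} → run E
t=11: ready={B,C,D,F,H} → run C
t=12: ready={B,C,D,F,H} → run C
t=13: ready={B,D,F,H} → run D
t=14: ready={B,D,F,H} → run D
t=15: ready={B,D,F,H} → run D
t=16: ready={B,F,H} → run F
t=17: ready={B,F,H} → run F
t=18: ready={B,H} → run B
t=19: ready={B,H} → run B
t=20: ready={B,H} → run B
t=21: ready={B,H} → run B
t=22: ready={B,H} → run B
t=23: ready={B,H} → run B
t=24: ready={B,H} → run B
t=25: ready={B,H} → run B
t=26: ready={H} → run H
t=27: ready={H} → run H
t=28: ready={H} → run H
t=29: ready={H} → run H
t=30: ready={H} → run H
t=31: (idle)
t=32: (idle)
t=33: (idle)
t=34: (idle)
t=35: (idle)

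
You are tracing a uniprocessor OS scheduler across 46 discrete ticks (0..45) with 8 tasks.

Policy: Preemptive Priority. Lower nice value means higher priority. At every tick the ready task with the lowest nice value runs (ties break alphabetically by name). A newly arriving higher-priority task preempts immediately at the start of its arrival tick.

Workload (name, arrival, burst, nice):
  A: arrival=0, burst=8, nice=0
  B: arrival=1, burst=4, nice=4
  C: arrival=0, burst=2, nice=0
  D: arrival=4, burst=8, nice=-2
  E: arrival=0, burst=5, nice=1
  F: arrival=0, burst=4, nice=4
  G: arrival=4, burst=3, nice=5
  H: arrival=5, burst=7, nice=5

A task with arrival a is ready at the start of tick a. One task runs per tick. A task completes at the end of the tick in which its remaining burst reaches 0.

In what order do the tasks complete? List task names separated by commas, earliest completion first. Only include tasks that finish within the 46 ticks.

completion order = D, A, C, E, B, F, G, H

t=0: ready={A,C,E,F} → run A
t=1: ready={A,B,C,E,F} → run A
t=2: ready={A,B,C,E,F} → run A
t=3: ready={A,B,C,E,F} → run A
t=4: ready={A,B,C,D,E,F,G} → run D
t=5: ready={A,B,C,D,E,F,G,H} → run D
t=6: ready={A,B,C,D,E,F,G,H} → run D
t=7: ready={A,B,C,D,E,F,G,H} → run D
t=8: ready={A,B,C,D,E,F,G,H} → run D
t=9: ready={A,B,C,D,E,F,G,H} → run D
t=10: ready={A,B,C,D,E,F,G,H} → run D
t=11: ready={A,B,C,D,E,F,G,H} → run D
t=12: ready={A,B,C,E,F,G,H} → run A
t=13: ready={A,B,C,E,F,G,H} → run A
t=14: ready={A,B,C,E,F,G,H} → run A
t=15: ready={A,B,C,E,F,G,H} → run A
t=16: ready={B,C,E,F,G,H} → run C
t=17: ready={B,C,E,F,G,H} → run C
t=18: ready={B,E,F,G,H} → run E
t=19: ready={B,E,F,G,H} → run E
t=20: ready={B,E,F,G,H} → run E
t=21: ready={B,E,F,G,H} → run E
t=22: ready={B,E,F,G,H} → run E
t=23: ready={B,F,G,H} → run B
t=24: ready={B,F,G,H} → run B
t=25: ready={B,F,G,H} → run B
t=26: ready={B,F,G,H} → run B
t=27: ready={F,G,H} → run F
t=28: ready={F,G,H} → run F
t=29: ready={F,G,H} → run F
t=30: ready={F,G,H} → run F
t=31: ready={G,H} → run G
t=32: ready={G,H} → run G
t=33: ready={G,H} → run G
t=34: ready={H} → run H
t=35: ready={H} → run H
t=36: ready={H} → run H
t=37: ready={H} → run H
t=38: ready={H} → run H
t=39: ready={H} → run H
t=40: ready={H} → run H
t=41: (idle)
t=42: (idle)
t=43: (idle)
t=44: (idle)
t=45: (idle)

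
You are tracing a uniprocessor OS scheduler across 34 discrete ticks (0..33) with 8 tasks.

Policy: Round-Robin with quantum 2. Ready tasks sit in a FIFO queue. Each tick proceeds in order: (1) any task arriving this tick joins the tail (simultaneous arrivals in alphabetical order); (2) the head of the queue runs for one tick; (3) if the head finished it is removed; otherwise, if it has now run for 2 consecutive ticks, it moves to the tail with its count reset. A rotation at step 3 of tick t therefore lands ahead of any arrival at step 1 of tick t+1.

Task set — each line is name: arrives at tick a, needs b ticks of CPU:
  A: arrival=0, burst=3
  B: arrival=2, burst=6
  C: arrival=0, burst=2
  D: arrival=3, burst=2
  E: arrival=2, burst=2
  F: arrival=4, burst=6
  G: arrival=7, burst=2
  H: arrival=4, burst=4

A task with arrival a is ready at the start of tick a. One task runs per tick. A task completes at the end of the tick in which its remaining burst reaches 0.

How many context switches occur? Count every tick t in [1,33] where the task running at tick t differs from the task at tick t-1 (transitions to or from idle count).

t=0: queue=[A,C] q_used=0 → run A
t=1: queue=[A,C] q_used=1 → run A
t=2: queue=[C,A,B,E] q_used=0 → run C
t=3: queue=[C,A,B,E,D] q_used=1 → run C
t=4: queue=[A,B,E,D,F,H] q_used=0 → run A
t=5: queue=[B,E,D,F,H] q_used=0 → run B
t=6: queue=[B,E,D,F,H] q_used=1 → run B
t=7: queue=[E,D,F,H,B,G] q_used=0 → run E
t=8: queue=[E,D,F,H,B,G] q_used=1 → run E
t=9: queue=[D,F,H,B,G] q_used=0 → run D
t=10: queue=[D,F,H,B,G] q_used=1 → run D
t=11: queue=[F,H,B,G] q_used=0 → run F
t=12: queue=[F,H,B,G] q_used=1 → run F
t=13: queue=[H,B,G,F] q_used=0 → run H
t=14: queue=[H,B,G,F] q_used=1 → run H
t=15: queue=[B,G,F,H] q_used=0 → run B
t=16: queue=[B,G,F,H] q_used=1 → run B
t=17: queue=[G,F,H,B] q_used=0 → run G
t=18: queue=[G,F,H,B] q_used=1 → run G
t=19: queue=[F,H,B] q_used=0 → run F
t=20: queue=[F,H,B] q_used=1 → run F
t=21: queue=[H,B,F] q_used=0 → run H
t=22: queue=[H,B,F] q_used=1 → run H
t=23: queue=[B,F] q_used=0 → run B
t=24: queue=[B,F] q_used=1 → run B
t=25: queue=[F] q_used=0 → run F
t=26: queue=[F] q_used=1 → run F
t=27: (idle)
t=28: (idle)
t=29: (idle)
t=30: (idle)
t=31: (idle)
t=32: (idle)
t=33: (idle)

context switches = 14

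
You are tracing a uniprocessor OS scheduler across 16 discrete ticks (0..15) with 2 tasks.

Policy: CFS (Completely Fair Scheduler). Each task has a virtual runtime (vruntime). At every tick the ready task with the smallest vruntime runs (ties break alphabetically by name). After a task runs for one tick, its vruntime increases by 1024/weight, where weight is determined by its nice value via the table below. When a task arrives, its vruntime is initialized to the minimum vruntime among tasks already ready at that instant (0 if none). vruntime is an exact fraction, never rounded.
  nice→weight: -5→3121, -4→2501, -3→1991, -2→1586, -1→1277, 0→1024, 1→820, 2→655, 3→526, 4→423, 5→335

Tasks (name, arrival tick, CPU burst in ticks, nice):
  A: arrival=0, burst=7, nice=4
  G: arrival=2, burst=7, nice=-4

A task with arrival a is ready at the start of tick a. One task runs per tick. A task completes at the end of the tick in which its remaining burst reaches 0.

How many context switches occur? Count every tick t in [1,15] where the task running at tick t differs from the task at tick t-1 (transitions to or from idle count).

t=0: vr[A=0] → run A
t=1: vr[A=1024/423] → run A
t=2: vr[A=2048/423 G=2048/423] → run A
t=3: vr[A=1024/141 G=2048/423] → run G
t=4: vr[A=1024/141 G=5555200/1057923] → run G
t=5: vr[A=1024/141 G=5988352/1057923] → run G
t=6: vr[A=1024/141 G=6421504/1057923] → run G
t=7: vr[A=1024/141 G=6854656/1057923] → run G
t=8: vr[A=1024/141 G=7287808/1057923] → run G
t=9: vr[A=1024/141 G=7720960/1057923] → run A
t=10: vr[A=4096/423 G=7720960/1057923] → run G
t=11: vr[A=4096/423] → run A
t=12: vr[A=5120/423] → run A
t=13: vr[A=2048/141] → run A
t=14: (idle)
t=15: (idle)

context switches = 5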